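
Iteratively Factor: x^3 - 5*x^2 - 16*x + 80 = (x - 5)*(x^2 - 16) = (x - 5)*(x - 4)*(x + 4)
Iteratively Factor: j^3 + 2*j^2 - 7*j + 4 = (j + 4)*(j^2 - 2*j + 1) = (j - 1)*(j + 4)*(j - 1)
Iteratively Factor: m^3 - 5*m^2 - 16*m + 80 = (m - 4)*(m^2 - m - 20) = (m - 4)*(m + 4)*(m - 5)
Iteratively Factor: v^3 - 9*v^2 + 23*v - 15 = (v - 5)*(v^2 - 4*v + 3) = (v - 5)*(v - 1)*(v - 3)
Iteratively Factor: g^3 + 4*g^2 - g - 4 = (g + 4)*(g^2 - 1) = (g - 1)*(g + 4)*(g + 1)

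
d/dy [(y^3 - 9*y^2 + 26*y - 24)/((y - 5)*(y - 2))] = (y^2 - 10*y + 23)/(y^2 - 10*y + 25)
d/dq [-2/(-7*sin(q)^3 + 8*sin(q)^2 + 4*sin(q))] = 2*(-21*cos(q) + 16/tan(q) + 4*cos(q)/sin(q)^2)/(7*sin(q)^2 - 8*sin(q) - 4)^2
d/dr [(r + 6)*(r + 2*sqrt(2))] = 2*r + 2*sqrt(2) + 6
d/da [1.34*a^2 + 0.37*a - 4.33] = 2.68*a + 0.37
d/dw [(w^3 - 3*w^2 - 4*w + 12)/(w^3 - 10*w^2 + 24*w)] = (-7*w^4 + 56*w^3 - 148*w^2 + 240*w - 288)/(w^2*(w^4 - 20*w^3 + 148*w^2 - 480*w + 576))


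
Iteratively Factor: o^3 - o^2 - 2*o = (o)*(o^2 - o - 2) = o*(o - 2)*(o + 1)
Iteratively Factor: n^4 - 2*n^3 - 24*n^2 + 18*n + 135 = (n - 3)*(n^3 + n^2 - 21*n - 45) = (n - 3)*(n + 3)*(n^2 - 2*n - 15) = (n - 3)*(n + 3)^2*(n - 5)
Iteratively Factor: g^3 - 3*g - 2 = (g + 1)*(g^2 - g - 2) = (g - 2)*(g + 1)*(g + 1)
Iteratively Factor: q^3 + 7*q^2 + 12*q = (q + 4)*(q^2 + 3*q) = q*(q + 4)*(q + 3)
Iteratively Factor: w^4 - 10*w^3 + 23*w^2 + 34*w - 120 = (w + 2)*(w^3 - 12*w^2 + 47*w - 60) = (w - 4)*(w + 2)*(w^2 - 8*w + 15) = (w - 5)*(w - 4)*(w + 2)*(w - 3)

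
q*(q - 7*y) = q^2 - 7*q*y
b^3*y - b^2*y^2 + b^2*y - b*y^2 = b*(b - y)*(b*y + y)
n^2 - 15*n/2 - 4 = (n - 8)*(n + 1/2)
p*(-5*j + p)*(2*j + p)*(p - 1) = -10*j^2*p^2 + 10*j^2*p - 3*j*p^3 + 3*j*p^2 + p^4 - p^3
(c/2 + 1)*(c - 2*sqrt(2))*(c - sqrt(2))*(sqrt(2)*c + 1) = sqrt(2)*c^4/2 - 5*c^3/2 + sqrt(2)*c^3 - 5*c^2 + sqrt(2)*c^2/2 + sqrt(2)*c + 2*c + 4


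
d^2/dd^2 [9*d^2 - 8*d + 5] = 18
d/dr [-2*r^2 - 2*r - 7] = -4*r - 2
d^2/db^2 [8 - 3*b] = 0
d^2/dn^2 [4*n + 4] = 0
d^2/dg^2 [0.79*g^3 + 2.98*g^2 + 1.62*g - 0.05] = 4.74*g + 5.96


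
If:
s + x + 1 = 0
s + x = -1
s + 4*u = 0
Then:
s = -x - 1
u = x/4 + 1/4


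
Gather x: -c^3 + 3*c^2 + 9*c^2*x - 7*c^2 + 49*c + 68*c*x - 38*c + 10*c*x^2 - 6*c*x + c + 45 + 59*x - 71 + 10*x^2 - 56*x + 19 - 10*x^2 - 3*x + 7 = -c^3 - 4*c^2 + 10*c*x^2 + 12*c + x*(9*c^2 + 62*c)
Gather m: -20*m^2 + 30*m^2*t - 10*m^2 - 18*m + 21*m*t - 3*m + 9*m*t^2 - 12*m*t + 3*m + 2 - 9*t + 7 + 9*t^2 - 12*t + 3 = m^2*(30*t - 30) + m*(9*t^2 + 9*t - 18) + 9*t^2 - 21*t + 12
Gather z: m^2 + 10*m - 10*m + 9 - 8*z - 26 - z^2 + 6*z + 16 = m^2 - z^2 - 2*z - 1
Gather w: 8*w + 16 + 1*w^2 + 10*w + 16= w^2 + 18*w + 32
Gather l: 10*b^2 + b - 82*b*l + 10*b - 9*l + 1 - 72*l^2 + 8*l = 10*b^2 + 11*b - 72*l^2 + l*(-82*b - 1) + 1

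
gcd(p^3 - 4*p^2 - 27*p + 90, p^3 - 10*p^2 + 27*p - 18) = p^2 - 9*p + 18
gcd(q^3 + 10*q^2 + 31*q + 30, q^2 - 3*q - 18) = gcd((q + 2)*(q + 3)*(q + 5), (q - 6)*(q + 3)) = q + 3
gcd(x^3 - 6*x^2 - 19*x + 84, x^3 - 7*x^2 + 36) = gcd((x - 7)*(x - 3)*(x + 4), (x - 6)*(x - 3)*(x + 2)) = x - 3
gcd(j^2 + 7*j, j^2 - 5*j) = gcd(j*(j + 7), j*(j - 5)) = j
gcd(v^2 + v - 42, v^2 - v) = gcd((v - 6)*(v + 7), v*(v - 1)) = 1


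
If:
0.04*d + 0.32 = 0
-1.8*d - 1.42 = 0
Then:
No Solution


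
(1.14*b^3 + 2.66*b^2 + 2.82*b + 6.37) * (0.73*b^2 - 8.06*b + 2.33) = 0.8322*b^5 - 7.2466*b^4 - 16.7248*b^3 - 11.8813*b^2 - 44.7716*b + 14.8421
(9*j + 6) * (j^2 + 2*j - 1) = 9*j^3 + 24*j^2 + 3*j - 6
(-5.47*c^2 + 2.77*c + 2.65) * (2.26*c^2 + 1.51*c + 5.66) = -12.3622*c^4 - 1.9995*c^3 - 20.7885*c^2 + 19.6797*c + 14.999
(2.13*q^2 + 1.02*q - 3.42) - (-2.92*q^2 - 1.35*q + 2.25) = 5.05*q^2 + 2.37*q - 5.67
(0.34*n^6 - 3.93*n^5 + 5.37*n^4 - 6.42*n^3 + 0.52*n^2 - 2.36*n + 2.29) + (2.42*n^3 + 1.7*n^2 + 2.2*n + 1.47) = 0.34*n^6 - 3.93*n^5 + 5.37*n^4 - 4.0*n^3 + 2.22*n^2 - 0.16*n + 3.76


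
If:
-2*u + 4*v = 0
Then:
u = 2*v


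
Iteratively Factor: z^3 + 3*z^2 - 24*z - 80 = (z + 4)*(z^2 - z - 20) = (z - 5)*(z + 4)*(z + 4)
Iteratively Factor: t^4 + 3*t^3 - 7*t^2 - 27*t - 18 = (t + 2)*(t^3 + t^2 - 9*t - 9) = (t - 3)*(t + 2)*(t^2 + 4*t + 3) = (t - 3)*(t + 1)*(t + 2)*(t + 3)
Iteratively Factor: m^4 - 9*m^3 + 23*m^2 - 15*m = (m - 1)*(m^3 - 8*m^2 + 15*m) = (m - 3)*(m - 1)*(m^2 - 5*m) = (m - 5)*(m - 3)*(m - 1)*(m)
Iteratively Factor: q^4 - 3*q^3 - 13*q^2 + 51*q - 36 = (q - 3)*(q^3 - 13*q + 12) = (q - 3)^2*(q^2 + 3*q - 4) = (q - 3)^2*(q + 4)*(q - 1)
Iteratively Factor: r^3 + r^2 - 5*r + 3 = (r - 1)*(r^2 + 2*r - 3) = (r - 1)*(r + 3)*(r - 1)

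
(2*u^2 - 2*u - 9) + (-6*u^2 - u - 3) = -4*u^2 - 3*u - 12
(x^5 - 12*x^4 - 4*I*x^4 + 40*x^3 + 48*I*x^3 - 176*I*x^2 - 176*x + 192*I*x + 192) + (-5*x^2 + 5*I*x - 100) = x^5 - 12*x^4 - 4*I*x^4 + 40*x^3 + 48*I*x^3 - 5*x^2 - 176*I*x^2 - 176*x + 197*I*x + 92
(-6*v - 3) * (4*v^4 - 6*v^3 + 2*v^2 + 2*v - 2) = -24*v^5 + 24*v^4 + 6*v^3 - 18*v^2 + 6*v + 6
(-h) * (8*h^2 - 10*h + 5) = -8*h^3 + 10*h^2 - 5*h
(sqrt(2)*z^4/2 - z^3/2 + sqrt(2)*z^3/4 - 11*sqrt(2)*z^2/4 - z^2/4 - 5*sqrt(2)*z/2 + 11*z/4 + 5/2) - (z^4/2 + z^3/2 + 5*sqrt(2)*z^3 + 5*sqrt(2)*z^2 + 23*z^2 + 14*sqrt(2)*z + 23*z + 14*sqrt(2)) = -z^4/2 + sqrt(2)*z^4/2 - 19*sqrt(2)*z^3/4 - z^3 - 93*z^2/4 - 31*sqrt(2)*z^2/4 - 33*sqrt(2)*z/2 - 81*z/4 - 14*sqrt(2) + 5/2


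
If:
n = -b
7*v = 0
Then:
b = -n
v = 0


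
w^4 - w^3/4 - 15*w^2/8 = w^2*(w - 3/2)*(w + 5/4)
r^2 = r^2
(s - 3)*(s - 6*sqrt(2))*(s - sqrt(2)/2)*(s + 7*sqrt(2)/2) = s^4 - 3*sqrt(2)*s^3 - 3*s^3 - 79*s^2/2 + 9*sqrt(2)*s^2 + 21*sqrt(2)*s + 237*s/2 - 63*sqrt(2)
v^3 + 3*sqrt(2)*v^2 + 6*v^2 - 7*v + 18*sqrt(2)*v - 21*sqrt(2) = (v - 1)*(v + 7)*(v + 3*sqrt(2))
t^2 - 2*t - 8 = (t - 4)*(t + 2)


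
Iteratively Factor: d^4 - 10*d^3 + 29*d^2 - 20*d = (d - 1)*(d^3 - 9*d^2 + 20*d) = (d - 5)*(d - 1)*(d^2 - 4*d) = d*(d - 5)*(d - 1)*(d - 4)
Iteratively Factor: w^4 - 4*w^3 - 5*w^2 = (w)*(w^3 - 4*w^2 - 5*w) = w^2*(w^2 - 4*w - 5) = w^2*(w - 5)*(w + 1)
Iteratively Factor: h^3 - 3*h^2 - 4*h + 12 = (h + 2)*(h^2 - 5*h + 6) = (h - 3)*(h + 2)*(h - 2)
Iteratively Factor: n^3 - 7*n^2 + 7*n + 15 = (n - 5)*(n^2 - 2*n - 3) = (n - 5)*(n - 3)*(n + 1)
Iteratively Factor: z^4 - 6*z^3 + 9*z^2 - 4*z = (z - 1)*(z^3 - 5*z^2 + 4*z) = z*(z - 1)*(z^2 - 5*z + 4) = z*(z - 4)*(z - 1)*(z - 1)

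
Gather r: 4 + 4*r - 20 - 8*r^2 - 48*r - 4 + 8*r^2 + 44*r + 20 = 0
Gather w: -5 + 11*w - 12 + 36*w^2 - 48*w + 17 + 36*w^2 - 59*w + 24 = 72*w^2 - 96*w + 24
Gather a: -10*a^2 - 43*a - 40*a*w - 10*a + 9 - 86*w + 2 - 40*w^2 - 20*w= -10*a^2 + a*(-40*w - 53) - 40*w^2 - 106*w + 11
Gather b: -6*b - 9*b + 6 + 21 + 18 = 45 - 15*b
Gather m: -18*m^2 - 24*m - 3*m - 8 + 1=-18*m^2 - 27*m - 7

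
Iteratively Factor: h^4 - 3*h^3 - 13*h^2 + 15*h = (h + 3)*(h^3 - 6*h^2 + 5*h) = (h - 5)*(h + 3)*(h^2 - h) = h*(h - 5)*(h + 3)*(h - 1)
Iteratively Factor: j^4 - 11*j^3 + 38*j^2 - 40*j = (j)*(j^3 - 11*j^2 + 38*j - 40) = j*(j - 4)*(j^2 - 7*j + 10) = j*(j - 5)*(j - 4)*(j - 2)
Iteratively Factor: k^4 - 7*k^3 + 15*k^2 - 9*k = (k - 1)*(k^3 - 6*k^2 + 9*k) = k*(k - 1)*(k^2 - 6*k + 9) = k*(k - 3)*(k - 1)*(k - 3)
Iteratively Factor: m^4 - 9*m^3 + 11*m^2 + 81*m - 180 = (m - 5)*(m^3 - 4*m^2 - 9*m + 36) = (m - 5)*(m - 4)*(m^2 - 9) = (m - 5)*(m - 4)*(m + 3)*(m - 3)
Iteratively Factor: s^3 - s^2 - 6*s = (s)*(s^2 - s - 6) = s*(s - 3)*(s + 2)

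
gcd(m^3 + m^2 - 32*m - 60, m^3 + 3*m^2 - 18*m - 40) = m^2 + 7*m + 10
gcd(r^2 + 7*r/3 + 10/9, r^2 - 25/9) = r + 5/3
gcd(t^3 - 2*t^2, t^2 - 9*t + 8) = 1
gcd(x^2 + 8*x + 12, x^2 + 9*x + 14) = x + 2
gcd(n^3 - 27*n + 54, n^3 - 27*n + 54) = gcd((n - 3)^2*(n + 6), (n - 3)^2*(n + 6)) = n^3 - 27*n + 54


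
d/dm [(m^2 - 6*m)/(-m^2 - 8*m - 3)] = 2*(-7*m^2 - 3*m + 9)/(m^4 + 16*m^3 + 70*m^2 + 48*m + 9)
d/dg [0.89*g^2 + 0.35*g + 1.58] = 1.78*g + 0.35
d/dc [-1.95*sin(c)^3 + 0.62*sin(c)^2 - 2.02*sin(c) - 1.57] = (-5.85*sin(c)^2 + 1.24*sin(c) - 2.02)*cos(c)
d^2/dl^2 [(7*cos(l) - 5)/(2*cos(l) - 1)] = 3*(cos(l) + cos(2*l) - 3)/(2*cos(l) - 1)^3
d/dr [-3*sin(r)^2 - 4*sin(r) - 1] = -2*(3*sin(r) + 2)*cos(r)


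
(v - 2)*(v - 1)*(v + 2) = v^3 - v^2 - 4*v + 4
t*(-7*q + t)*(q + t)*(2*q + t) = -14*q^3*t - 19*q^2*t^2 - 4*q*t^3 + t^4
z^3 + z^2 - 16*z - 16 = (z - 4)*(z + 1)*(z + 4)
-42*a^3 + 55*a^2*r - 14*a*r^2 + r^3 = (-7*a + r)*(-6*a + r)*(-a + r)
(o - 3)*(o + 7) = o^2 + 4*o - 21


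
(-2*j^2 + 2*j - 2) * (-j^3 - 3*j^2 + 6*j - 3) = 2*j^5 + 4*j^4 - 16*j^3 + 24*j^2 - 18*j + 6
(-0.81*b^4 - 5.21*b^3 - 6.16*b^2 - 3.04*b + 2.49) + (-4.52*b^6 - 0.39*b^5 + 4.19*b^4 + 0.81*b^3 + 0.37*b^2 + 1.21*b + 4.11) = -4.52*b^6 - 0.39*b^5 + 3.38*b^4 - 4.4*b^3 - 5.79*b^2 - 1.83*b + 6.6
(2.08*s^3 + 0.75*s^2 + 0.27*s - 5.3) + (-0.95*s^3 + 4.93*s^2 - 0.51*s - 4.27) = 1.13*s^3 + 5.68*s^2 - 0.24*s - 9.57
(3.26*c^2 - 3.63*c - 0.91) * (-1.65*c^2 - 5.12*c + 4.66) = -5.379*c^4 - 10.7017*c^3 + 35.2787*c^2 - 12.2566*c - 4.2406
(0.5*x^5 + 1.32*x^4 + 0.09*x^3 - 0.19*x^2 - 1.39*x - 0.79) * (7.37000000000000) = 3.685*x^5 + 9.7284*x^4 + 0.6633*x^3 - 1.4003*x^2 - 10.2443*x - 5.8223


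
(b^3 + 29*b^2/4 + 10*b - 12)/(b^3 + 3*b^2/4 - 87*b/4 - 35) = (4*b^2 + 13*b - 12)/(4*b^2 - 13*b - 35)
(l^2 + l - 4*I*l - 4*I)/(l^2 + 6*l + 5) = (l - 4*I)/(l + 5)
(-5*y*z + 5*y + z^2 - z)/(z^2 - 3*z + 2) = (-5*y + z)/(z - 2)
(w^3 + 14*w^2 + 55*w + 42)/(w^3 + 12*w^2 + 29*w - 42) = (w + 1)/(w - 1)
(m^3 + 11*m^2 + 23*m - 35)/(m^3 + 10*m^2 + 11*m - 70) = (m - 1)/(m - 2)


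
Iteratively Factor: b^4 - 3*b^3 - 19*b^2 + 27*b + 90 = (b - 5)*(b^3 + 2*b^2 - 9*b - 18) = (b - 5)*(b + 3)*(b^2 - b - 6) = (b - 5)*(b + 2)*(b + 3)*(b - 3)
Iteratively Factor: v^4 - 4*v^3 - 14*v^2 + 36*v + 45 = (v - 5)*(v^3 + v^2 - 9*v - 9) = (v - 5)*(v - 3)*(v^2 + 4*v + 3) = (v - 5)*(v - 3)*(v + 1)*(v + 3)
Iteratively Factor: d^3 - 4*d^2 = (d)*(d^2 - 4*d) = d*(d - 4)*(d)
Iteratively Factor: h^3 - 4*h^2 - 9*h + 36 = (h - 4)*(h^2 - 9) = (h - 4)*(h + 3)*(h - 3)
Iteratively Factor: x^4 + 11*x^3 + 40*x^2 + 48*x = (x)*(x^3 + 11*x^2 + 40*x + 48) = x*(x + 4)*(x^2 + 7*x + 12) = x*(x + 3)*(x + 4)*(x + 4)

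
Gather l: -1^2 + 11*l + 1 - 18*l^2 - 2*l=-18*l^2 + 9*l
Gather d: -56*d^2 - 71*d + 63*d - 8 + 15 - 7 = -56*d^2 - 8*d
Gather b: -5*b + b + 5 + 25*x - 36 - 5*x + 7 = -4*b + 20*x - 24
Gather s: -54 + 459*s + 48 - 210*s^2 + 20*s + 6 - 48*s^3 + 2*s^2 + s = -48*s^3 - 208*s^2 + 480*s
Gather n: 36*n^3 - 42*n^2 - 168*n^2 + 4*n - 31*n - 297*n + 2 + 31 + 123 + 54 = 36*n^3 - 210*n^2 - 324*n + 210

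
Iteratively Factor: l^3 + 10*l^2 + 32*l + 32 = (l + 4)*(l^2 + 6*l + 8) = (l + 2)*(l + 4)*(l + 4)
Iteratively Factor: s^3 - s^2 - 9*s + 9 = (s - 1)*(s^2 - 9) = (s - 1)*(s + 3)*(s - 3)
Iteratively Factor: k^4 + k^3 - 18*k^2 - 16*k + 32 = (k + 4)*(k^3 - 3*k^2 - 6*k + 8) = (k - 4)*(k + 4)*(k^2 + k - 2) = (k - 4)*(k - 1)*(k + 4)*(k + 2)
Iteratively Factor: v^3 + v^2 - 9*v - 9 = (v + 3)*(v^2 - 2*v - 3) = (v + 1)*(v + 3)*(v - 3)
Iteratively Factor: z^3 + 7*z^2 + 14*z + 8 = (z + 4)*(z^2 + 3*z + 2) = (z + 1)*(z + 4)*(z + 2)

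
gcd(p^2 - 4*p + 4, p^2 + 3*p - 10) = p - 2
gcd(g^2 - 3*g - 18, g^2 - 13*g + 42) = g - 6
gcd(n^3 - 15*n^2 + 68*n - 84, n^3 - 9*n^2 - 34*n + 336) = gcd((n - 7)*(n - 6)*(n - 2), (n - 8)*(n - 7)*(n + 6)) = n - 7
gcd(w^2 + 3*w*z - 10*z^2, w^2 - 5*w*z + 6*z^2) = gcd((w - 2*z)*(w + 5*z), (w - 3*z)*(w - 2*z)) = -w + 2*z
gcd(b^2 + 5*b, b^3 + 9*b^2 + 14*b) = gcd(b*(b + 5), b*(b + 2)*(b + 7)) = b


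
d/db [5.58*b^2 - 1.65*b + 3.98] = 11.16*b - 1.65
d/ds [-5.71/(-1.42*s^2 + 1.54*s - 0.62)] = (8.7934 - 16.2164*s)/(1.42*s^2 - 1.54*s + 0.62)^2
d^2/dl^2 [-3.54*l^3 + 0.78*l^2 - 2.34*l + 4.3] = 1.56 - 21.24*l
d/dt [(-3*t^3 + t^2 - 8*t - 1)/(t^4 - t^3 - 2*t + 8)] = ((-9*t^2 + 2*t - 8)*(t^4 - t^3 - 2*t + 8) - (-4*t^3 + 3*t^2 + 2)*(3*t^3 - t^2 + 8*t + 1))/(t^4 - t^3 - 2*t + 8)^2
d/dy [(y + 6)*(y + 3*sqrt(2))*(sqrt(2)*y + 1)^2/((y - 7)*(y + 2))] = (4*y^5 - 18*y^4 + 8*sqrt(2)*y^4 - 232*y^3 - 80*sqrt(2)*y^3 - 579*sqrt(2)*y^2 - 647*y^2 - 1380*sqrt(2)*y - 364*y - 1092 + 48*sqrt(2))/(y^4 - 10*y^3 - 3*y^2 + 140*y + 196)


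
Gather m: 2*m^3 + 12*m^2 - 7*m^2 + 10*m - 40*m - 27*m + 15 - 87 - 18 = 2*m^3 + 5*m^2 - 57*m - 90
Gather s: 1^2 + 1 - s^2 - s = -s^2 - s + 2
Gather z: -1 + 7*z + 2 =7*z + 1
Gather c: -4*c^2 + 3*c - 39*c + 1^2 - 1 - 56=-4*c^2 - 36*c - 56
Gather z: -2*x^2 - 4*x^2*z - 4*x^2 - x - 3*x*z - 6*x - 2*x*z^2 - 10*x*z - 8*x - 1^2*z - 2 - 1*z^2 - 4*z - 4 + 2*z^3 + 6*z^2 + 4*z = -6*x^2 - 15*x + 2*z^3 + z^2*(5 - 2*x) + z*(-4*x^2 - 13*x - 1) - 6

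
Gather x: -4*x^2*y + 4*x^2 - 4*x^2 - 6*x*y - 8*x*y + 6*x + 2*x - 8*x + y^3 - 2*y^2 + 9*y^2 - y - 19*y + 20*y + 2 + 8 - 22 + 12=-4*x^2*y - 14*x*y + y^3 + 7*y^2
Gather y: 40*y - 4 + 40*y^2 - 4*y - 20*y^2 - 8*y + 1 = 20*y^2 + 28*y - 3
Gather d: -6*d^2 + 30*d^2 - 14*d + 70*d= 24*d^2 + 56*d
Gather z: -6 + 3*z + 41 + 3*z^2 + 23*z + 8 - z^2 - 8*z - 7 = 2*z^2 + 18*z + 36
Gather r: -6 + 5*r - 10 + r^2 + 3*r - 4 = r^2 + 8*r - 20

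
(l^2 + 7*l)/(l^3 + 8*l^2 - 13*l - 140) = l/(l^2 + l - 20)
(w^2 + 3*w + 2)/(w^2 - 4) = (w + 1)/(w - 2)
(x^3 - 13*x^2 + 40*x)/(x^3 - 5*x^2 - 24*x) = (x - 5)/(x + 3)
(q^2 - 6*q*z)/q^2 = (q - 6*z)/q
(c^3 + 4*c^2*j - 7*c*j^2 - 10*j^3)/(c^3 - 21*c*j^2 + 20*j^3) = (c^2 - c*j - 2*j^2)/(c^2 - 5*c*j + 4*j^2)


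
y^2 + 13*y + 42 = (y + 6)*(y + 7)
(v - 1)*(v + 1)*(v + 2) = v^3 + 2*v^2 - v - 2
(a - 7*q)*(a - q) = a^2 - 8*a*q + 7*q^2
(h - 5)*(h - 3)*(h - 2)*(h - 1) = h^4 - 11*h^3 + 41*h^2 - 61*h + 30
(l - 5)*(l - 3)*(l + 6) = l^3 - 2*l^2 - 33*l + 90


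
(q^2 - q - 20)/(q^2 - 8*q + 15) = (q + 4)/(q - 3)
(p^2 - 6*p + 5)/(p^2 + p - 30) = (p - 1)/(p + 6)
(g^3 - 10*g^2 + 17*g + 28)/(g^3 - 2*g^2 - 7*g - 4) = (g - 7)/(g + 1)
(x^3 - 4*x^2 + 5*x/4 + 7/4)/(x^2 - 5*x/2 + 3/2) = (4*x^2 - 12*x - 7)/(2*(2*x - 3))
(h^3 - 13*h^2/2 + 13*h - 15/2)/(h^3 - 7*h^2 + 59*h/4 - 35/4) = 2*(h - 3)/(2*h - 7)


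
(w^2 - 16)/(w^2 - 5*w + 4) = (w + 4)/(w - 1)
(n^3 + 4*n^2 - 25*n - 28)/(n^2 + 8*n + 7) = n - 4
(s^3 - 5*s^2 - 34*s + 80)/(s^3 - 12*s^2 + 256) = (s^2 + 3*s - 10)/(s^2 - 4*s - 32)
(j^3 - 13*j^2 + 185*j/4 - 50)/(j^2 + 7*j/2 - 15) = (j^2 - 21*j/2 + 20)/(j + 6)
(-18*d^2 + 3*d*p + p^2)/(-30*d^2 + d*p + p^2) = (-3*d + p)/(-5*d + p)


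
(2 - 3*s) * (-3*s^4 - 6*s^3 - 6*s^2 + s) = 9*s^5 + 12*s^4 + 6*s^3 - 15*s^2 + 2*s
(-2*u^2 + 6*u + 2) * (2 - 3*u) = 6*u^3 - 22*u^2 + 6*u + 4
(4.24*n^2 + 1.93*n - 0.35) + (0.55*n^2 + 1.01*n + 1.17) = 4.79*n^2 + 2.94*n + 0.82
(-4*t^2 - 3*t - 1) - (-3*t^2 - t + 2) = -t^2 - 2*t - 3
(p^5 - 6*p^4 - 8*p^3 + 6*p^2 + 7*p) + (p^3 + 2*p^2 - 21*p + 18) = p^5 - 6*p^4 - 7*p^3 + 8*p^2 - 14*p + 18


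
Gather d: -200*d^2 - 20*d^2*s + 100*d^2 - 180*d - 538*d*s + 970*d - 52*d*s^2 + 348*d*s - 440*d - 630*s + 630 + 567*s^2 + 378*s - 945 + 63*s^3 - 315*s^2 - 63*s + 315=d^2*(-20*s - 100) + d*(-52*s^2 - 190*s + 350) + 63*s^3 + 252*s^2 - 315*s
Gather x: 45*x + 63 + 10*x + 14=55*x + 77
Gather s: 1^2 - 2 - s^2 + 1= -s^2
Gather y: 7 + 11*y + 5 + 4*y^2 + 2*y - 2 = 4*y^2 + 13*y + 10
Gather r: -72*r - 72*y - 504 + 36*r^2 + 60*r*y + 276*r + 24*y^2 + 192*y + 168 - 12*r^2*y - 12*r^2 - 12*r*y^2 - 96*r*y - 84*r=r^2*(24 - 12*y) + r*(-12*y^2 - 36*y + 120) + 24*y^2 + 120*y - 336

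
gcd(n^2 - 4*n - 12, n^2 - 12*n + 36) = n - 6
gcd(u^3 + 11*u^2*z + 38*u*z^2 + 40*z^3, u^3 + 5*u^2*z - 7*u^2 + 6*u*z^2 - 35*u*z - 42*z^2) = u + 2*z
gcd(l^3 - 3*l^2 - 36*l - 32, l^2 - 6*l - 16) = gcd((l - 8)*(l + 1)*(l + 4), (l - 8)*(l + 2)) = l - 8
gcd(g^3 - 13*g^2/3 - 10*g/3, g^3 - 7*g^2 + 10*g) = g^2 - 5*g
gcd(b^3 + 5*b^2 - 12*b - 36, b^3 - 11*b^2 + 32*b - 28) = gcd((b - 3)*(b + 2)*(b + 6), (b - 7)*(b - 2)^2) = 1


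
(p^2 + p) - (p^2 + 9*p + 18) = -8*p - 18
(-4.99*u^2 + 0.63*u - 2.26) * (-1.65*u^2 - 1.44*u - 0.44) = 8.2335*u^4 + 6.1461*u^3 + 5.0174*u^2 + 2.9772*u + 0.9944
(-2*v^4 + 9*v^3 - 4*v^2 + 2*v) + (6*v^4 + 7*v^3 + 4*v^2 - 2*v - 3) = 4*v^4 + 16*v^3 - 3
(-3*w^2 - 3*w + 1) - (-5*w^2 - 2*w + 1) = 2*w^2 - w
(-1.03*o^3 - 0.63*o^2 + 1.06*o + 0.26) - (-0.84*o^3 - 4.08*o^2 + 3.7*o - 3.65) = -0.19*o^3 + 3.45*o^2 - 2.64*o + 3.91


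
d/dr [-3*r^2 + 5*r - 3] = 5 - 6*r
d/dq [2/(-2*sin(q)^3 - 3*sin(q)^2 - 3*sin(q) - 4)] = 6*(2*sin(q) - cos(2*q) + 2)*cos(q)/(2*sin(q)^3 + 3*sin(q)^2 + 3*sin(q) + 4)^2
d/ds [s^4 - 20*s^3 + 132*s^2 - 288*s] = 4*s^3 - 60*s^2 + 264*s - 288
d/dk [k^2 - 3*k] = 2*k - 3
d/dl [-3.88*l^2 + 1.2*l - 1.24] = 1.2 - 7.76*l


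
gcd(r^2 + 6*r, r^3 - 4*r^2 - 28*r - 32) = 1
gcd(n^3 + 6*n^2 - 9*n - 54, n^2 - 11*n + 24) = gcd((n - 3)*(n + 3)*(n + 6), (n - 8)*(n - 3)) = n - 3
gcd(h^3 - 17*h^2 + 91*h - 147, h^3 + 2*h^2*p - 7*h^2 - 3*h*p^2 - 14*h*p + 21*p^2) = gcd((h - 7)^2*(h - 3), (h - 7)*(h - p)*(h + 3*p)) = h - 7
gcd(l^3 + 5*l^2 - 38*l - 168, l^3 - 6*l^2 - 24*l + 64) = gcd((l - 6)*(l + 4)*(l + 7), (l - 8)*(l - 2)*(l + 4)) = l + 4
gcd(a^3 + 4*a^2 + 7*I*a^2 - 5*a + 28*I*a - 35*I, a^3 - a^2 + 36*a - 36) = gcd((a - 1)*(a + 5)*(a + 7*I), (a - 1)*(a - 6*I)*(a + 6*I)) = a - 1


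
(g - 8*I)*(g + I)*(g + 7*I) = g^3 + 57*g + 56*I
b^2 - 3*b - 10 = (b - 5)*(b + 2)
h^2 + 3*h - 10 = (h - 2)*(h + 5)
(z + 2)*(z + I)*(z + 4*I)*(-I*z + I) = -I*z^4 + 5*z^3 - I*z^3 + 5*z^2 + 6*I*z^2 - 10*z + 4*I*z - 8*I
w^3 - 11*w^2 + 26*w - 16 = (w - 8)*(w - 2)*(w - 1)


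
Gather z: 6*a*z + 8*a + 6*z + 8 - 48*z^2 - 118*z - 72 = 8*a - 48*z^2 + z*(6*a - 112) - 64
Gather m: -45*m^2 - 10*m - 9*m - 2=-45*m^2 - 19*m - 2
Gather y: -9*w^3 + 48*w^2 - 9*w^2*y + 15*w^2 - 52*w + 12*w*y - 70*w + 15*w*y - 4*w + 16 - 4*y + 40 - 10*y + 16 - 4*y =-9*w^3 + 63*w^2 - 126*w + y*(-9*w^2 + 27*w - 18) + 72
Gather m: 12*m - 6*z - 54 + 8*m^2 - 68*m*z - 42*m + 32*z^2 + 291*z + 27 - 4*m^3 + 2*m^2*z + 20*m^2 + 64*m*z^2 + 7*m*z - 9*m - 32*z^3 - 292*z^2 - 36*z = -4*m^3 + m^2*(2*z + 28) + m*(64*z^2 - 61*z - 39) - 32*z^3 - 260*z^2 + 249*z - 27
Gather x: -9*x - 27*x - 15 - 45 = -36*x - 60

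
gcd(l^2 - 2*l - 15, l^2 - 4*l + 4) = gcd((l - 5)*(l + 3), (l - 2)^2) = 1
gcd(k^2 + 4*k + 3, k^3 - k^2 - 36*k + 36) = 1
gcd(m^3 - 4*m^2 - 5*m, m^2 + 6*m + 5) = m + 1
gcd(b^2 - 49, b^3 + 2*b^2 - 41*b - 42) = b + 7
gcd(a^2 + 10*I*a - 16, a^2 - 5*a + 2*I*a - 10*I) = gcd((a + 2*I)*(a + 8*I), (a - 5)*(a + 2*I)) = a + 2*I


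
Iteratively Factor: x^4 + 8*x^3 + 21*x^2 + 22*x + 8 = (x + 2)*(x^3 + 6*x^2 + 9*x + 4) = (x + 1)*(x + 2)*(x^2 + 5*x + 4) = (x + 1)^2*(x + 2)*(x + 4)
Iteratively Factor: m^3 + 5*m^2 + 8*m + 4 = (m + 1)*(m^2 + 4*m + 4) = (m + 1)*(m + 2)*(m + 2)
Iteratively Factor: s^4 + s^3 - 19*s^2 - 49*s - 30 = (s + 3)*(s^3 - 2*s^2 - 13*s - 10) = (s - 5)*(s + 3)*(s^2 + 3*s + 2) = (s - 5)*(s + 1)*(s + 3)*(s + 2)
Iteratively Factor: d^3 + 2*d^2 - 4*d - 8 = (d + 2)*(d^2 - 4) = (d + 2)^2*(d - 2)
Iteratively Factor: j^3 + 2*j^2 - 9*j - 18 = (j - 3)*(j^2 + 5*j + 6) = (j - 3)*(j + 2)*(j + 3)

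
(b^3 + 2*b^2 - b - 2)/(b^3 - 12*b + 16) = (b^3 + 2*b^2 - b - 2)/(b^3 - 12*b + 16)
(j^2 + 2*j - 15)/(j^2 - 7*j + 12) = (j + 5)/(j - 4)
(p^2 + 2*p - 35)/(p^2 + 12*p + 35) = (p - 5)/(p + 5)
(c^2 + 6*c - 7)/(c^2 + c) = (c^2 + 6*c - 7)/(c*(c + 1))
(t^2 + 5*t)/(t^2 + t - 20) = t/(t - 4)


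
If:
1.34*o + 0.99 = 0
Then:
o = -0.74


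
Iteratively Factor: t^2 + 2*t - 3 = (t - 1)*(t + 3)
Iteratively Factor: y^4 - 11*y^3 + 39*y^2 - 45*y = (y - 3)*(y^3 - 8*y^2 + 15*y) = y*(y - 3)*(y^2 - 8*y + 15) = y*(y - 3)^2*(y - 5)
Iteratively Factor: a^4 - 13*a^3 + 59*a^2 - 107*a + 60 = (a - 1)*(a^3 - 12*a^2 + 47*a - 60) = (a - 4)*(a - 1)*(a^2 - 8*a + 15) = (a - 4)*(a - 3)*(a - 1)*(a - 5)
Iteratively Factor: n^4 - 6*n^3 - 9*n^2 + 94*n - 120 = (n - 3)*(n^3 - 3*n^2 - 18*n + 40) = (n - 3)*(n + 4)*(n^2 - 7*n + 10) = (n - 3)*(n - 2)*(n + 4)*(n - 5)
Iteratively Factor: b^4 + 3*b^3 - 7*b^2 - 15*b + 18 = (b + 3)*(b^3 - 7*b + 6) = (b - 1)*(b + 3)*(b^2 + b - 6) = (b - 2)*(b - 1)*(b + 3)*(b + 3)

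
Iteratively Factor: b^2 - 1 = (b - 1)*(b + 1)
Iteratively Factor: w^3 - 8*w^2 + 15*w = (w)*(w^2 - 8*w + 15) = w*(w - 3)*(w - 5)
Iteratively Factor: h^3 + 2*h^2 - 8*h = (h - 2)*(h^2 + 4*h) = h*(h - 2)*(h + 4)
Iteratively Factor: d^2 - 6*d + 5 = (d - 5)*(d - 1)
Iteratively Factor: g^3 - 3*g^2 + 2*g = (g)*(g^2 - 3*g + 2) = g*(g - 1)*(g - 2)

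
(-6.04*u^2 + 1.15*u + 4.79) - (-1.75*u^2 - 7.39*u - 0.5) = -4.29*u^2 + 8.54*u + 5.29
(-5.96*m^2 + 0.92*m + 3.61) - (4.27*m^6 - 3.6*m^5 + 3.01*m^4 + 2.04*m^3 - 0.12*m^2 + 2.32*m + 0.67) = -4.27*m^6 + 3.6*m^5 - 3.01*m^4 - 2.04*m^3 - 5.84*m^2 - 1.4*m + 2.94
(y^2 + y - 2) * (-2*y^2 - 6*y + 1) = -2*y^4 - 8*y^3 - y^2 + 13*y - 2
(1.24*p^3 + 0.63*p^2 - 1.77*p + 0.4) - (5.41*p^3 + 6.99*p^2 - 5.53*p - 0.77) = -4.17*p^3 - 6.36*p^2 + 3.76*p + 1.17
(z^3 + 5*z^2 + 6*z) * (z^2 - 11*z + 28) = z^5 - 6*z^4 - 21*z^3 + 74*z^2 + 168*z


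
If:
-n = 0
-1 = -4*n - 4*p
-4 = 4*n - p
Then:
No Solution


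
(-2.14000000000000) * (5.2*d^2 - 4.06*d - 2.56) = -11.128*d^2 + 8.6884*d + 5.4784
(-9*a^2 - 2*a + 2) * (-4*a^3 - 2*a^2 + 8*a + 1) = 36*a^5 + 26*a^4 - 76*a^3 - 29*a^2 + 14*a + 2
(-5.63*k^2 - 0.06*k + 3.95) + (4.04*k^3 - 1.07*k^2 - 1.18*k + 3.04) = 4.04*k^3 - 6.7*k^2 - 1.24*k + 6.99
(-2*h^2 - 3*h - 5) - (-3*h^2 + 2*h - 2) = h^2 - 5*h - 3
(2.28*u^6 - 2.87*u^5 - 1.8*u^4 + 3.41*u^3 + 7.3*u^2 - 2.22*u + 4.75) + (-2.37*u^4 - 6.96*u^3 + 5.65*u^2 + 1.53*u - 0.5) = 2.28*u^6 - 2.87*u^5 - 4.17*u^4 - 3.55*u^3 + 12.95*u^2 - 0.69*u + 4.25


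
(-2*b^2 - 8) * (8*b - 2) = -16*b^3 + 4*b^2 - 64*b + 16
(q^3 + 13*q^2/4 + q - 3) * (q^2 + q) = q^5 + 17*q^4/4 + 17*q^3/4 - 2*q^2 - 3*q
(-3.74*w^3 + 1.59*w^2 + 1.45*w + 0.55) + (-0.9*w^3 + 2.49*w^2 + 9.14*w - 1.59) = -4.64*w^3 + 4.08*w^2 + 10.59*w - 1.04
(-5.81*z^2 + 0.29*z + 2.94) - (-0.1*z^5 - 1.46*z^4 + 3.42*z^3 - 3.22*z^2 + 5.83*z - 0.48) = 0.1*z^5 + 1.46*z^4 - 3.42*z^3 - 2.59*z^2 - 5.54*z + 3.42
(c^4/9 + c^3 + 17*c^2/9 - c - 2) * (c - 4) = c^5/9 + 5*c^4/9 - 19*c^3/9 - 77*c^2/9 + 2*c + 8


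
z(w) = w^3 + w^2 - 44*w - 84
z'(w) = 3*w^2 + 2*w - 44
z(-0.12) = -78.71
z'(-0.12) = -44.20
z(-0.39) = -66.75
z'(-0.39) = -44.32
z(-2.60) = 19.58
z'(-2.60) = -28.92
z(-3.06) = 31.35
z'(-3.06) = -22.03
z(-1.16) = -33.18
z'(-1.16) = -42.28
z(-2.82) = 25.61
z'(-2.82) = -25.78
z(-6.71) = -45.85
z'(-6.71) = 77.65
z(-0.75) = -50.86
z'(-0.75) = -43.81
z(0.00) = -84.00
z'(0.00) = -44.00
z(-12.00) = -1140.00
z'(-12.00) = 364.00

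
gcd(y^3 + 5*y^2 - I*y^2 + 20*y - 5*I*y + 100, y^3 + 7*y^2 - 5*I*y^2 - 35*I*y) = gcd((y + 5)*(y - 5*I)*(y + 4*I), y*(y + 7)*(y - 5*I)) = y - 5*I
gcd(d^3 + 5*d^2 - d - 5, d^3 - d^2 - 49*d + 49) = d - 1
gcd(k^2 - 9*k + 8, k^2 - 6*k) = 1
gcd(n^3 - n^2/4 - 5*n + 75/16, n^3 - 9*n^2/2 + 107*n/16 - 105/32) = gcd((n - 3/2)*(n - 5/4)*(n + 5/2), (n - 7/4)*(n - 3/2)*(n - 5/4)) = n^2 - 11*n/4 + 15/8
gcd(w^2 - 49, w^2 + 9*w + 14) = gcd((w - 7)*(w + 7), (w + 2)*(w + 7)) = w + 7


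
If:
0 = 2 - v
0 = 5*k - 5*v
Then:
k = 2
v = 2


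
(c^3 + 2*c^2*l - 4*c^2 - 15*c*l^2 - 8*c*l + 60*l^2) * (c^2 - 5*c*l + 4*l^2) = c^5 - 3*c^4*l - 4*c^4 - 21*c^3*l^2 + 12*c^3*l + 83*c^2*l^3 + 84*c^2*l^2 - 60*c*l^4 - 332*c*l^3 + 240*l^4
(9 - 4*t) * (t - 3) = -4*t^2 + 21*t - 27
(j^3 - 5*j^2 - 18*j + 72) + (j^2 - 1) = j^3 - 4*j^2 - 18*j + 71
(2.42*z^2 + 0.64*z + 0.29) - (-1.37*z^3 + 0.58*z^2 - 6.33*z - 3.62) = 1.37*z^3 + 1.84*z^2 + 6.97*z + 3.91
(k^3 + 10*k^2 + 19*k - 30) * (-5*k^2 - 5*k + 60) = -5*k^5 - 55*k^4 - 85*k^3 + 655*k^2 + 1290*k - 1800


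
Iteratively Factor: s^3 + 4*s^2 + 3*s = (s + 1)*(s^2 + 3*s) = (s + 1)*(s + 3)*(s)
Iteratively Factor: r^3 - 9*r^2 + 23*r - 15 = (r - 5)*(r^2 - 4*r + 3) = (r - 5)*(r - 3)*(r - 1)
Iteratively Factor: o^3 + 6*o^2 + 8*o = (o + 4)*(o^2 + 2*o) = o*(o + 4)*(o + 2)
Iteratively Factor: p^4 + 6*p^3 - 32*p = (p)*(p^3 + 6*p^2 - 32) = p*(p + 4)*(p^2 + 2*p - 8) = p*(p - 2)*(p + 4)*(p + 4)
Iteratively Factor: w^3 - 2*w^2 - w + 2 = (w + 1)*(w^2 - 3*w + 2) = (w - 1)*(w + 1)*(w - 2)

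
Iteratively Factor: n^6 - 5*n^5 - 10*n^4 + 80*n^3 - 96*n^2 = (n + 4)*(n^5 - 9*n^4 + 26*n^3 - 24*n^2) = n*(n + 4)*(n^4 - 9*n^3 + 26*n^2 - 24*n) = n*(n - 4)*(n + 4)*(n^3 - 5*n^2 + 6*n) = n*(n - 4)*(n - 2)*(n + 4)*(n^2 - 3*n) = n*(n - 4)*(n - 3)*(n - 2)*(n + 4)*(n)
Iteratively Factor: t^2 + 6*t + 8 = (t + 2)*(t + 4)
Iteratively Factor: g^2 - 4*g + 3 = (g - 1)*(g - 3)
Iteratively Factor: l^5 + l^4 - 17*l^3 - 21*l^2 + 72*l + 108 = (l + 3)*(l^4 - 2*l^3 - 11*l^2 + 12*l + 36) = (l + 2)*(l + 3)*(l^3 - 4*l^2 - 3*l + 18) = (l - 3)*(l + 2)*(l + 3)*(l^2 - l - 6) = (l - 3)^2*(l + 2)*(l + 3)*(l + 2)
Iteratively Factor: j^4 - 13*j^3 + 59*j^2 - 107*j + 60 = (j - 3)*(j^3 - 10*j^2 + 29*j - 20) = (j - 5)*(j - 3)*(j^2 - 5*j + 4) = (j - 5)*(j - 4)*(j - 3)*(j - 1)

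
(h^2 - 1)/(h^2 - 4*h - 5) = (h - 1)/(h - 5)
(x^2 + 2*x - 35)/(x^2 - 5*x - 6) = (-x^2 - 2*x + 35)/(-x^2 + 5*x + 6)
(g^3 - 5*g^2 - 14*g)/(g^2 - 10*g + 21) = g*(g + 2)/(g - 3)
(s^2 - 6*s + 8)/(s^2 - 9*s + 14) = (s - 4)/(s - 7)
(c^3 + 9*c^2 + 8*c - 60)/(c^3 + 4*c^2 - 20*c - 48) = (c^2 + 3*c - 10)/(c^2 - 2*c - 8)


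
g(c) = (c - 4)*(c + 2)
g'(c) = 2*c - 2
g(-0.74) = -5.97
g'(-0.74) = -3.48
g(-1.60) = -2.24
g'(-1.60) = -5.20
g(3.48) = -2.85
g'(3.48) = 4.96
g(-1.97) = -0.18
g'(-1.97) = -5.94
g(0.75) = -8.94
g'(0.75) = -0.50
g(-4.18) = 17.83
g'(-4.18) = -10.36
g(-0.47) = -6.84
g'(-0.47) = -2.94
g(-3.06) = 7.48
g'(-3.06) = -8.12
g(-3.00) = 7.00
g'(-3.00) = -8.00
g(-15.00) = 247.00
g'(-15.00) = -32.00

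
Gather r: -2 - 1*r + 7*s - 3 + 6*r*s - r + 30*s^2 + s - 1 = r*(6*s - 2) + 30*s^2 + 8*s - 6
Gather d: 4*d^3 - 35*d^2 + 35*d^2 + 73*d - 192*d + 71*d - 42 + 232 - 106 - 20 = 4*d^3 - 48*d + 64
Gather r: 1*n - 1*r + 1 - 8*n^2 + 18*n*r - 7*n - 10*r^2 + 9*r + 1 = -8*n^2 - 6*n - 10*r^2 + r*(18*n + 8) + 2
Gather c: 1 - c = 1 - c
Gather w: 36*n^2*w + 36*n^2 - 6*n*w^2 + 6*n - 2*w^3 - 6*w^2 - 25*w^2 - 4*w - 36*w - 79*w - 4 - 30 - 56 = 36*n^2 + 6*n - 2*w^3 + w^2*(-6*n - 31) + w*(36*n^2 - 119) - 90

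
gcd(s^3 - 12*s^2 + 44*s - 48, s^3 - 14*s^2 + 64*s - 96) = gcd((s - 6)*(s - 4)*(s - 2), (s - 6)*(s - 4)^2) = s^2 - 10*s + 24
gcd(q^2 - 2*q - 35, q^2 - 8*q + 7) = q - 7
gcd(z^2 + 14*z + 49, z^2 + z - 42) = z + 7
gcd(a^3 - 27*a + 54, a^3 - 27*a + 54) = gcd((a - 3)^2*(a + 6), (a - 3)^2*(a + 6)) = a^3 - 27*a + 54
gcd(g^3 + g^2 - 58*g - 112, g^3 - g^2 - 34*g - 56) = g + 2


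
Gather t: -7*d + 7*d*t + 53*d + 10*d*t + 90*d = 17*d*t + 136*d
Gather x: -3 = -3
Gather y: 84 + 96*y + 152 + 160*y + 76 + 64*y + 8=320*y + 320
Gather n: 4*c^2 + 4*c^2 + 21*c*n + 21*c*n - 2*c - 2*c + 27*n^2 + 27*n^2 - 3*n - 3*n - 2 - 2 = 8*c^2 - 4*c + 54*n^2 + n*(42*c - 6) - 4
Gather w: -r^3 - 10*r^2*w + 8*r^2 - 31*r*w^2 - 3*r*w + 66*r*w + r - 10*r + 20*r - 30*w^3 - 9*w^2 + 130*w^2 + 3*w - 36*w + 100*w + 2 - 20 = -r^3 + 8*r^2 + 11*r - 30*w^3 + w^2*(121 - 31*r) + w*(-10*r^2 + 63*r + 67) - 18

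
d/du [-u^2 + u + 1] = 1 - 2*u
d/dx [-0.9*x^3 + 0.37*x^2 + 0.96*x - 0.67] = -2.7*x^2 + 0.74*x + 0.96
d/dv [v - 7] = 1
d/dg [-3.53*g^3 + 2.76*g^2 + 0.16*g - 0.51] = -10.59*g^2 + 5.52*g + 0.16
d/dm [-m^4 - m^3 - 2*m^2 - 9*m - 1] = -4*m^3 - 3*m^2 - 4*m - 9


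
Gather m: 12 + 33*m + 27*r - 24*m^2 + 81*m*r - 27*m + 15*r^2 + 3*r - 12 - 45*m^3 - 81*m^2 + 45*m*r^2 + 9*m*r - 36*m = -45*m^3 - 105*m^2 + m*(45*r^2 + 90*r - 30) + 15*r^2 + 30*r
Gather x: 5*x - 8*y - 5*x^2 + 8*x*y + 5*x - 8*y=-5*x^2 + x*(8*y + 10) - 16*y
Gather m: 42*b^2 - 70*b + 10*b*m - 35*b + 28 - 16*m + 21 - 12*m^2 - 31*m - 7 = 42*b^2 - 105*b - 12*m^2 + m*(10*b - 47) + 42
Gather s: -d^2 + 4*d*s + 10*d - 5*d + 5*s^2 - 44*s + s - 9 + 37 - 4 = -d^2 + 5*d + 5*s^2 + s*(4*d - 43) + 24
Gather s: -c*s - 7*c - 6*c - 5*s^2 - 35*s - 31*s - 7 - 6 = -13*c - 5*s^2 + s*(-c - 66) - 13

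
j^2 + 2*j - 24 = (j - 4)*(j + 6)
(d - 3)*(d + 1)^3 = d^4 - 6*d^2 - 8*d - 3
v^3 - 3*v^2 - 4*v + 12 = (v - 3)*(v - 2)*(v + 2)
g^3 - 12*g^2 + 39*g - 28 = (g - 7)*(g - 4)*(g - 1)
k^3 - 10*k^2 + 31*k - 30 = (k - 5)*(k - 3)*(k - 2)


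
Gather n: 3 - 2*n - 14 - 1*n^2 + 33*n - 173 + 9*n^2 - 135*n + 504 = 8*n^2 - 104*n + 320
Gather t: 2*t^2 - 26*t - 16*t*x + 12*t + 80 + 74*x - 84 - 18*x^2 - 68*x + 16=2*t^2 + t*(-16*x - 14) - 18*x^2 + 6*x + 12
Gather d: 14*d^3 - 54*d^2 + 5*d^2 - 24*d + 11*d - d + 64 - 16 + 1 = 14*d^3 - 49*d^2 - 14*d + 49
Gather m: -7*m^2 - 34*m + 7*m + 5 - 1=-7*m^2 - 27*m + 4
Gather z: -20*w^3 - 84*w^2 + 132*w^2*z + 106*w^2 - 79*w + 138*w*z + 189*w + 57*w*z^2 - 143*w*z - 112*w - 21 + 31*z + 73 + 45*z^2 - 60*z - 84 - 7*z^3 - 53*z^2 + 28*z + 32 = -20*w^3 + 22*w^2 - 2*w - 7*z^3 + z^2*(57*w - 8) + z*(132*w^2 - 5*w - 1)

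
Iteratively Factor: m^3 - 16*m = (m + 4)*(m^2 - 4*m) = m*(m + 4)*(m - 4)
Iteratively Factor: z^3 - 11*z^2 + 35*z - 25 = (z - 5)*(z^2 - 6*z + 5) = (z - 5)*(z - 1)*(z - 5)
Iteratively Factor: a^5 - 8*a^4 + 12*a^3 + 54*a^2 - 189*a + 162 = (a - 3)*(a^4 - 5*a^3 - 3*a^2 + 45*a - 54) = (a - 3)^2*(a^3 - 2*a^2 - 9*a + 18) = (a - 3)^2*(a - 2)*(a^2 - 9) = (a - 3)^3*(a - 2)*(a + 3)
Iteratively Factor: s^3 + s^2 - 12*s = (s - 3)*(s^2 + 4*s) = s*(s - 3)*(s + 4)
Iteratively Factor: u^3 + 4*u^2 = (u)*(u^2 + 4*u) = u^2*(u + 4)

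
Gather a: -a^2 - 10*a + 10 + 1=-a^2 - 10*a + 11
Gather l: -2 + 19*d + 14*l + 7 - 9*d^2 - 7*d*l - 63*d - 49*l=-9*d^2 - 44*d + l*(-7*d - 35) + 5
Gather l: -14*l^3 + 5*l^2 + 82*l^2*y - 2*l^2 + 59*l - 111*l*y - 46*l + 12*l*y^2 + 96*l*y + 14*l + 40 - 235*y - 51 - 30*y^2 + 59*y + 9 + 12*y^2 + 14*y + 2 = -14*l^3 + l^2*(82*y + 3) + l*(12*y^2 - 15*y + 27) - 18*y^2 - 162*y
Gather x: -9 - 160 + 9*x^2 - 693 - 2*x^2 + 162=7*x^2 - 700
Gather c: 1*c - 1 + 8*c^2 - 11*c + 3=8*c^2 - 10*c + 2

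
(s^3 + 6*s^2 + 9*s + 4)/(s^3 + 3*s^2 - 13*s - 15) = (s^2 + 5*s + 4)/(s^2 + 2*s - 15)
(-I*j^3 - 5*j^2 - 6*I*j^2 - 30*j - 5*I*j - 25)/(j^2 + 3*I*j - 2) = -(I*j^3 + j^2*(5 + 6*I) + 5*j*(6 + I) + 25)/(j^2 + 3*I*j - 2)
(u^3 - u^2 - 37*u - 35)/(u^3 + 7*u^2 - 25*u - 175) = (u^2 - 6*u - 7)/(u^2 + 2*u - 35)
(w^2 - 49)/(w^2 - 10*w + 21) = (w + 7)/(w - 3)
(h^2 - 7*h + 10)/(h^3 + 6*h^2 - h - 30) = (h - 5)/(h^2 + 8*h + 15)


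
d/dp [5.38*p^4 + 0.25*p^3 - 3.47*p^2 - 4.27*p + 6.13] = 21.52*p^3 + 0.75*p^2 - 6.94*p - 4.27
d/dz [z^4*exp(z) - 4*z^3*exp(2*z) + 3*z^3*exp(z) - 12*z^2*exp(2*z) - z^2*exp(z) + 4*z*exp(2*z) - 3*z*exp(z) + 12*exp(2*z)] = (z^4 - 8*z^3*exp(z) + 7*z^3 - 36*z^2*exp(z) + 8*z^2 - 16*z*exp(z) - 5*z + 28*exp(z) - 3)*exp(z)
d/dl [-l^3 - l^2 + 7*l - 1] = -3*l^2 - 2*l + 7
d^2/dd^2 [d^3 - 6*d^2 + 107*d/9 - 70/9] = 6*d - 12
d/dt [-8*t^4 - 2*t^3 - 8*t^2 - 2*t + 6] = -32*t^3 - 6*t^2 - 16*t - 2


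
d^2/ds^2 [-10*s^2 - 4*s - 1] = -20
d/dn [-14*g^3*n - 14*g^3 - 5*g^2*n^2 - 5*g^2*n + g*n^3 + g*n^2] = g*(-14*g^2 - 10*g*n - 5*g + 3*n^2 + 2*n)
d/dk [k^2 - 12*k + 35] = 2*k - 12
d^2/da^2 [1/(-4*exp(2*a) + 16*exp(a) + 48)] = (-(1 - exp(a))*(-exp(2*a) + 4*exp(a) + 12) + 2*(exp(a) - 2)^2*exp(a))*exp(a)/(-exp(2*a) + 4*exp(a) + 12)^3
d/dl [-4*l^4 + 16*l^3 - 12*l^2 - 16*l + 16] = -16*l^3 + 48*l^2 - 24*l - 16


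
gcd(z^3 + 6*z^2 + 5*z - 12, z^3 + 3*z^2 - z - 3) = z^2 + 2*z - 3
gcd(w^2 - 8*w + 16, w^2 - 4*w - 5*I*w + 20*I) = w - 4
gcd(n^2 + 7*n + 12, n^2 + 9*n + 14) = 1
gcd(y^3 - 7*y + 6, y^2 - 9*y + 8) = y - 1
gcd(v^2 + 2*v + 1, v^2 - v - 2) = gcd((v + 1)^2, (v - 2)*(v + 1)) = v + 1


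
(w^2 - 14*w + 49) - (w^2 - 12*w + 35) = 14 - 2*w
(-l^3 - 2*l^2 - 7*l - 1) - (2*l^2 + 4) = -l^3 - 4*l^2 - 7*l - 5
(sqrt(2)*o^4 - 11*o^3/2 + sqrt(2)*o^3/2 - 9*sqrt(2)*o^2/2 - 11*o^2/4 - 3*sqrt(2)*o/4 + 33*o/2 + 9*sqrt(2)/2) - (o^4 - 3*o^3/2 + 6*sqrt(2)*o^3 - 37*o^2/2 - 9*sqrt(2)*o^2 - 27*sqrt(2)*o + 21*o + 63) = -o^4 + sqrt(2)*o^4 - 11*sqrt(2)*o^3/2 - 4*o^3 + 9*sqrt(2)*o^2/2 + 63*o^2/4 - 9*o/2 + 105*sqrt(2)*o/4 - 63 + 9*sqrt(2)/2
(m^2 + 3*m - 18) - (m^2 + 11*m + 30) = -8*m - 48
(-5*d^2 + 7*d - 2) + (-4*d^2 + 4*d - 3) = -9*d^2 + 11*d - 5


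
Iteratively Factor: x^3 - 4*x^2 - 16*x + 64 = (x + 4)*(x^2 - 8*x + 16) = (x - 4)*(x + 4)*(x - 4)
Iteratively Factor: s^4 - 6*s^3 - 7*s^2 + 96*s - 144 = (s + 4)*(s^3 - 10*s^2 + 33*s - 36) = (s - 3)*(s + 4)*(s^2 - 7*s + 12) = (s - 4)*(s - 3)*(s + 4)*(s - 3)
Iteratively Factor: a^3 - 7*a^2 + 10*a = (a)*(a^2 - 7*a + 10) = a*(a - 2)*(a - 5)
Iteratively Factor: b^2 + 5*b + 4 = (b + 4)*(b + 1)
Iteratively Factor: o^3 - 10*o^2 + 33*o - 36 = (o - 3)*(o^2 - 7*o + 12) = (o - 4)*(o - 3)*(o - 3)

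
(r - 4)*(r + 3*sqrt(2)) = r^2 - 4*r + 3*sqrt(2)*r - 12*sqrt(2)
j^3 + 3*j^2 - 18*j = j*(j - 3)*(j + 6)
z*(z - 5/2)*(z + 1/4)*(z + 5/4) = z^4 - z^3 - 55*z^2/16 - 25*z/32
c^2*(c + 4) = c^3 + 4*c^2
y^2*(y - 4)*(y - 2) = y^4 - 6*y^3 + 8*y^2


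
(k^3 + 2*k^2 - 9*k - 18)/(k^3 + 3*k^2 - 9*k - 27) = (k + 2)/(k + 3)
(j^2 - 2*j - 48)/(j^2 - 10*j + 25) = (j^2 - 2*j - 48)/(j^2 - 10*j + 25)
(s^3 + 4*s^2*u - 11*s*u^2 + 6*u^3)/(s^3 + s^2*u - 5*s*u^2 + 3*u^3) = (s + 6*u)/(s + 3*u)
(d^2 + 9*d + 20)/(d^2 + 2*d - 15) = (d + 4)/(d - 3)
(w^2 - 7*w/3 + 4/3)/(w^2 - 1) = (w - 4/3)/(w + 1)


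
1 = 1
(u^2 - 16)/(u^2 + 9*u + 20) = (u - 4)/(u + 5)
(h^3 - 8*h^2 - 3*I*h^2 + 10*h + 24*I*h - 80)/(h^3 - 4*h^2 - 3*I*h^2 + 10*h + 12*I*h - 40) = (h - 8)/(h - 4)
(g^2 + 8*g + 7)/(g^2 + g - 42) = (g + 1)/(g - 6)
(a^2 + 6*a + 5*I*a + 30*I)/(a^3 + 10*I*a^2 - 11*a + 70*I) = (a + 6)/(a^2 + 5*I*a + 14)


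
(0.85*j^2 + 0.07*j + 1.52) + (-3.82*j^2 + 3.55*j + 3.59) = -2.97*j^2 + 3.62*j + 5.11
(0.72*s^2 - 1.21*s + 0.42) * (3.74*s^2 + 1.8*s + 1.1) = 2.6928*s^4 - 3.2294*s^3 + 0.1848*s^2 - 0.575*s + 0.462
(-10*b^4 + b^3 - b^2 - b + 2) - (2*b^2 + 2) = -10*b^4 + b^3 - 3*b^2 - b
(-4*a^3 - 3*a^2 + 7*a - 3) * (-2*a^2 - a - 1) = 8*a^5 + 10*a^4 - 7*a^3 + 2*a^2 - 4*a + 3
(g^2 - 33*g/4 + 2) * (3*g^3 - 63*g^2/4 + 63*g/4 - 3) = 3*g^5 - 81*g^4/2 + 2427*g^3/16 - 2631*g^2/16 + 225*g/4 - 6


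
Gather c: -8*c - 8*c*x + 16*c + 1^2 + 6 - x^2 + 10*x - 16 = c*(8 - 8*x) - x^2 + 10*x - 9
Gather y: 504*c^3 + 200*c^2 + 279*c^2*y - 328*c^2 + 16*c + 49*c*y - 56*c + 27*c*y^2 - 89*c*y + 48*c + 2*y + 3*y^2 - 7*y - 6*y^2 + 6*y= 504*c^3 - 128*c^2 + 8*c + y^2*(27*c - 3) + y*(279*c^2 - 40*c + 1)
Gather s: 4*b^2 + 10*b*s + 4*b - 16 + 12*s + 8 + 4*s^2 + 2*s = 4*b^2 + 4*b + 4*s^2 + s*(10*b + 14) - 8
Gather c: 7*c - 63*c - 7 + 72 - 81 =-56*c - 16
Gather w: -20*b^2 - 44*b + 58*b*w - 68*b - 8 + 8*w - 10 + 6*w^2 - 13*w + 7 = -20*b^2 - 112*b + 6*w^2 + w*(58*b - 5) - 11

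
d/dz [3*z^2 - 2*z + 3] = 6*z - 2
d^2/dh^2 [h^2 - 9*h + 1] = 2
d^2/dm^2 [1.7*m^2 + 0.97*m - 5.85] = 3.40000000000000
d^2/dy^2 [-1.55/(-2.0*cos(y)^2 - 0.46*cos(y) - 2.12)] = (-24.8*(1 - cos(y)^2)^2 - 4.278*cos(y)^3 + 13.56002*cos(y)^2 + 10.06756*cos(y) + 12.31196)/(2.0*cos(y)^2 + 0.46*cos(y) + 2.12)^3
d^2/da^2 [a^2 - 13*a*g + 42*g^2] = 2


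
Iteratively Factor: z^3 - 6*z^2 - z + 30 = (z - 3)*(z^2 - 3*z - 10) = (z - 5)*(z - 3)*(z + 2)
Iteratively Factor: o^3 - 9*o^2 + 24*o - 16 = (o - 1)*(o^2 - 8*o + 16) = (o - 4)*(o - 1)*(o - 4)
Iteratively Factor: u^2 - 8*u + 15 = (u - 3)*(u - 5)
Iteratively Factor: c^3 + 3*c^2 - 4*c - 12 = (c + 3)*(c^2 - 4) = (c + 2)*(c + 3)*(c - 2)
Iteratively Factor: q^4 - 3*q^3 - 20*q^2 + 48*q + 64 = (q + 4)*(q^3 - 7*q^2 + 8*q + 16) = (q + 1)*(q + 4)*(q^2 - 8*q + 16) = (q - 4)*(q + 1)*(q + 4)*(q - 4)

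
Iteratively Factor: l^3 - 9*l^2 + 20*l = (l - 4)*(l^2 - 5*l) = l*(l - 4)*(l - 5)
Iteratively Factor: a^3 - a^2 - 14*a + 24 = (a - 2)*(a^2 + a - 12) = (a - 2)*(a + 4)*(a - 3)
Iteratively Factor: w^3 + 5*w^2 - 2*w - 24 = (w + 4)*(w^2 + w - 6) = (w + 3)*(w + 4)*(w - 2)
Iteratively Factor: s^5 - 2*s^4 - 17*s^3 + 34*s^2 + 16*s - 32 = (s - 2)*(s^4 - 17*s^2 + 16) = (s - 2)*(s - 1)*(s^3 + s^2 - 16*s - 16) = (s - 4)*(s - 2)*(s - 1)*(s^2 + 5*s + 4) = (s - 4)*(s - 2)*(s - 1)*(s + 4)*(s + 1)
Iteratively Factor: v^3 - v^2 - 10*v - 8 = (v + 1)*(v^2 - 2*v - 8) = (v + 1)*(v + 2)*(v - 4)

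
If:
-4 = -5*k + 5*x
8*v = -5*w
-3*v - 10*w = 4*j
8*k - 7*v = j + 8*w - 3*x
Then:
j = -715*x/51 - 416/51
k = x + 4/5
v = -220*x/51 - 128/51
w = 352*x/51 + 1024/255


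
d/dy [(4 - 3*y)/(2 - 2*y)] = 1/(2*(y - 1)^2)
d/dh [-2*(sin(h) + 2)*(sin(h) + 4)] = -4*(sin(h) + 3)*cos(h)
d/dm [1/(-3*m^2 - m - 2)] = (6*m + 1)/(3*m^2 + m + 2)^2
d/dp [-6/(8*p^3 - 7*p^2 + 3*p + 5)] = 6*(24*p^2 - 14*p + 3)/(8*p^3 - 7*p^2 + 3*p + 5)^2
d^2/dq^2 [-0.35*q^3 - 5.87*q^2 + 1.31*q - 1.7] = -2.1*q - 11.74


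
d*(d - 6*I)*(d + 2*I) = d^3 - 4*I*d^2 + 12*d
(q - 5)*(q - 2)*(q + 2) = q^3 - 5*q^2 - 4*q + 20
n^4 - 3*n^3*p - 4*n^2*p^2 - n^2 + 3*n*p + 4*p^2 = (n - 1)*(n + 1)*(n - 4*p)*(n + p)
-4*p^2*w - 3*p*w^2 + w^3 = w*(-4*p + w)*(p + w)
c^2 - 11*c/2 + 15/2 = (c - 3)*(c - 5/2)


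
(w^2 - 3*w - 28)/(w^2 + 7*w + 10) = (w^2 - 3*w - 28)/(w^2 + 7*w + 10)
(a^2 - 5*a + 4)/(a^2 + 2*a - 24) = (a - 1)/(a + 6)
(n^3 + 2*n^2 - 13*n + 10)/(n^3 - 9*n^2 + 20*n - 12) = (n + 5)/(n - 6)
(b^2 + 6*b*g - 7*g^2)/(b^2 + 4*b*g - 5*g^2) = (b + 7*g)/(b + 5*g)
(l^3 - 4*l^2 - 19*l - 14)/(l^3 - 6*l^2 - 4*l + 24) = (l^2 - 6*l - 7)/(l^2 - 8*l + 12)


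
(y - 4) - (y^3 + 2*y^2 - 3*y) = -y^3 - 2*y^2 + 4*y - 4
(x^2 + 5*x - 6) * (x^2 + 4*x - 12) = x^4 + 9*x^3 + 2*x^2 - 84*x + 72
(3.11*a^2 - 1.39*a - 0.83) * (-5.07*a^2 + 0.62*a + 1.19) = -15.7677*a^4 + 8.9755*a^3 + 7.0472*a^2 - 2.1687*a - 0.9877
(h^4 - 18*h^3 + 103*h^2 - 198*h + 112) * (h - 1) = h^5 - 19*h^4 + 121*h^3 - 301*h^2 + 310*h - 112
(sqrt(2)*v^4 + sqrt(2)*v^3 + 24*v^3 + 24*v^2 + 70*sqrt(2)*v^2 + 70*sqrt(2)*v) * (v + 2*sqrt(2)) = sqrt(2)*v^5 + sqrt(2)*v^4 + 28*v^4 + 28*v^3 + 118*sqrt(2)*v^3 + 118*sqrt(2)*v^2 + 280*v^2 + 280*v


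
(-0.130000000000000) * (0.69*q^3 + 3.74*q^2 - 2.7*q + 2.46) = -0.0897*q^3 - 0.4862*q^2 + 0.351*q - 0.3198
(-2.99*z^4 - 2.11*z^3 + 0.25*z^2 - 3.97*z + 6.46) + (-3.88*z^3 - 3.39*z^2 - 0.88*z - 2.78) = -2.99*z^4 - 5.99*z^3 - 3.14*z^2 - 4.85*z + 3.68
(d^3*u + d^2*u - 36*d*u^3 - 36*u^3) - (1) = d^3*u + d^2*u - 36*d*u^3 - 36*u^3 - 1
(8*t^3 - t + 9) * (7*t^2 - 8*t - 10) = 56*t^5 - 64*t^4 - 87*t^3 + 71*t^2 - 62*t - 90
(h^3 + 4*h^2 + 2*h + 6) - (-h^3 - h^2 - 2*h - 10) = 2*h^3 + 5*h^2 + 4*h + 16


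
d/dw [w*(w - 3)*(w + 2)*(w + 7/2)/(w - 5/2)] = (12*w^4 - 20*w^3 - 113*w^2 + 190*w + 210)/(4*w^2 - 20*w + 25)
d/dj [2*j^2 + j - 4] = 4*j + 1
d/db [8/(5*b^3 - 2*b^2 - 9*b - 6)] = 8*(-15*b^2 + 4*b + 9)/(-5*b^3 + 2*b^2 + 9*b + 6)^2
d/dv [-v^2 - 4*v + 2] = -2*v - 4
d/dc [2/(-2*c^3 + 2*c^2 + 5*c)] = 2*(6*c^2 - 4*c - 5)/(c^2*(-2*c^2 + 2*c + 5)^2)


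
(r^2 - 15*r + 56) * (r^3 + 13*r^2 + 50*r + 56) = r^5 - 2*r^4 - 89*r^3 + 34*r^2 + 1960*r + 3136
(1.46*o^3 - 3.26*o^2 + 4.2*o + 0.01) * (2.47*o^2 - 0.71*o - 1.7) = 3.6062*o^5 - 9.0888*o^4 + 10.2066*o^3 + 2.5847*o^2 - 7.1471*o - 0.017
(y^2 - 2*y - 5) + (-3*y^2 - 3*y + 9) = -2*y^2 - 5*y + 4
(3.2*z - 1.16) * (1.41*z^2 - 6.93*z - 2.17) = 4.512*z^3 - 23.8116*z^2 + 1.0948*z + 2.5172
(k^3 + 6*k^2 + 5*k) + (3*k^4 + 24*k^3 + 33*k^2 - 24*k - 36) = 3*k^4 + 25*k^3 + 39*k^2 - 19*k - 36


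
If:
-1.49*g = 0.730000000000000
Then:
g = -0.49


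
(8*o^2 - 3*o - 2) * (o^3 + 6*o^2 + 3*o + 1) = 8*o^5 + 45*o^4 + 4*o^3 - 13*o^2 - 9*o - 2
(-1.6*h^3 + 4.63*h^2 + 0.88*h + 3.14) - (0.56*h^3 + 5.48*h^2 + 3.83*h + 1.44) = -2.16*h^3 - 0.850000000000001*h^2 - 2.95*h + 1.7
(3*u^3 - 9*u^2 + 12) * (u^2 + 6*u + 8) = 3*u^5 + 9*u^4 - 30*u^3 - 60*u^2 + 72*u + 96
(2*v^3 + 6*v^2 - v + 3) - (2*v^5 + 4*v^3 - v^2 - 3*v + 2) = -2*v^5 - 2*v^3 + 7*v^2 + 2*v + 1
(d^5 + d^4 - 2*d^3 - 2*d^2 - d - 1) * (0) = 0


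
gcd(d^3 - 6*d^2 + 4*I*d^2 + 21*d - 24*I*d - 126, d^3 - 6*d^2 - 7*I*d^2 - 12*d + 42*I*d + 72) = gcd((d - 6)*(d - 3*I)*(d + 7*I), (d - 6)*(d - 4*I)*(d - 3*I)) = d^2 + d*(-6 - 3*I) + 18*I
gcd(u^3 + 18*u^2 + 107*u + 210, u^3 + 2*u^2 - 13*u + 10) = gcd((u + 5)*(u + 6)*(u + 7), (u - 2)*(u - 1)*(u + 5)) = u + 5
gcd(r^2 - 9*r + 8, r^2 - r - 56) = r - 8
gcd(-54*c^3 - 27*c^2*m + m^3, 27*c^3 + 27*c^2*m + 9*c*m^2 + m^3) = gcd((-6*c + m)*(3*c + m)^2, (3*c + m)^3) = 9*c^2 + 6*c*m + m^2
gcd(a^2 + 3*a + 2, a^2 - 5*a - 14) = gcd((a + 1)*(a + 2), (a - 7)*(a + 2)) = a + 2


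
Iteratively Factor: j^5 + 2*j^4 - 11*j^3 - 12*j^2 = (j - 3)*(j^4 + 5*j^3 + 4*j^2) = j*(j - 3)*(j^3 + 5*j^2 + 4*j) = j*(j - 3)*(j + 1)*(j^2 + 4*j) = j*(j - 3)*(j + 1)*(j + 4)*(j)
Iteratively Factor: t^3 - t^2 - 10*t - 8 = (t + 2)*(t^2 - 3*t - 4) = (t + 1)*(t + 2)*(t - 4)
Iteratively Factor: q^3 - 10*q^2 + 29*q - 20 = (q - 1)*(q^2 - 9*q + 20) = (q - 4)*(q - 1)*(q - 5)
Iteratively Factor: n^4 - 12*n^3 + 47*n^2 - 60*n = (n - 4)*(n^3 - 8*n^2 + 15*n) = (n - 4)*(n - 3)*(n^2 - 5*n) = n*(n - 4)*(n - 3)*(n - 5)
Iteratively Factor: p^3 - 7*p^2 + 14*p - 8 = (p - 1)*(p^2 - 6*p + 8) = (p - 4)*(p - 1)*(p - 2)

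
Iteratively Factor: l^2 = (l)*(l)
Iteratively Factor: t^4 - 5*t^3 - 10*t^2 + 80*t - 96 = (t - 3)*(t^3 - 2*t^2 - 16*t + 32) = (t - 4)*(t - 3)*(t^2 + 2*t - 8) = (t - 4)*(t - 3)*(t + 4)*(t - 2)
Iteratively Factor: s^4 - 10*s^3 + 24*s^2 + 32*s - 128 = (s - 4)*(s^3 - 6*s^2 + 32) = (s - 4)*(s + 2)*(s^2 - 8*s + 16) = (s - 4)^2*(s + 2)*(s - 4)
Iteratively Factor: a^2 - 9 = (a - 3)*(a + 3)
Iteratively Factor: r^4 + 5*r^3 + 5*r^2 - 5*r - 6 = (r + 1)*(r^3 + 4*r^2 + r - 6) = (r + 1)*(r + 3)*(r^2 + r - 2) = (r + 1)*(r + 2)*(r + 3)*(r - 1)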